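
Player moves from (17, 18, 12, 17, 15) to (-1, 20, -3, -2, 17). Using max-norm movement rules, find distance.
19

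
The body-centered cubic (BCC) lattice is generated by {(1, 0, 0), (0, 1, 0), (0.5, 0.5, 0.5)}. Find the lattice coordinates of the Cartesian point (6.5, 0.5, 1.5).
5b₁ - b₂ + 3b₃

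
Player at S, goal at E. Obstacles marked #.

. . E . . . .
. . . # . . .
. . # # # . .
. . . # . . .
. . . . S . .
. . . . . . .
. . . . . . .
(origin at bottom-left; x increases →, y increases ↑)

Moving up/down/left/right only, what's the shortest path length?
8
(one shortest path: (4, 2) → (3, 2) → (2, 2) → (1, 2) → (1, 3) → (1, 4) → (1, 5) → (2, 5) → (2, 6))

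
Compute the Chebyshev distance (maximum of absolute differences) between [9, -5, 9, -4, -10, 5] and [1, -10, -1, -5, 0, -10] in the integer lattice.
15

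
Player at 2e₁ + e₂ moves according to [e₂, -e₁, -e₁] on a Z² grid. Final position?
(0, 2)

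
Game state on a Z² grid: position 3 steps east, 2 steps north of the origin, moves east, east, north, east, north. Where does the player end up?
(6, 4)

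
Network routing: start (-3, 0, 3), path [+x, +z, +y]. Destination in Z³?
(-2, 1, 4)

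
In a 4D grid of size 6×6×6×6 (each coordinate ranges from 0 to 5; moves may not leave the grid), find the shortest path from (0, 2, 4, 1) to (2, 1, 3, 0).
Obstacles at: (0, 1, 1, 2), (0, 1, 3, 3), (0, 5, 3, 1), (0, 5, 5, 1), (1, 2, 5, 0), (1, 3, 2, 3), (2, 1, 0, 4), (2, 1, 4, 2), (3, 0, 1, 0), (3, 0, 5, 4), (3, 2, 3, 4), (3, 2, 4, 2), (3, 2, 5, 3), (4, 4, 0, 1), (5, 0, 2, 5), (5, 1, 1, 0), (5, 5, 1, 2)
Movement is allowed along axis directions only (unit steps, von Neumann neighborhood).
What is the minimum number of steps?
5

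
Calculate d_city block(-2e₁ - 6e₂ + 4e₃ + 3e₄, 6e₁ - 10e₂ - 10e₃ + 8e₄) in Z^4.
31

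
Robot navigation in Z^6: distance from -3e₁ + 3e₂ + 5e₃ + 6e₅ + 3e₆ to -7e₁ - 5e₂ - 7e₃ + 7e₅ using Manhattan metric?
28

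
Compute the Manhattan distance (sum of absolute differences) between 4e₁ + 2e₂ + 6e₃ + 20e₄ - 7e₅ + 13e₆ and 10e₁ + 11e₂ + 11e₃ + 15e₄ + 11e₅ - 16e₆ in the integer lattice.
72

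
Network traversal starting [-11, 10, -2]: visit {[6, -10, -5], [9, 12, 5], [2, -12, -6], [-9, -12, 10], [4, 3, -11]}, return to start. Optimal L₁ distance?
150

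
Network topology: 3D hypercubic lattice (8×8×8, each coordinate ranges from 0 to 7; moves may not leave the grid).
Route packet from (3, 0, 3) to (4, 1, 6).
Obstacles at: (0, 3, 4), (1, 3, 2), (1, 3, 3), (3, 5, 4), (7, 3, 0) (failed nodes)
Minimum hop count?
5
(one shortest path: (3, 0, 3) → (4, 0, 3) → (4, 1, 3) → (4, 1, 4) → (4, 1, 5) → (4, 1, 6))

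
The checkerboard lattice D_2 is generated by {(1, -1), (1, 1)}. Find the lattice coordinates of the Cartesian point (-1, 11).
-6b₁ + 5b₂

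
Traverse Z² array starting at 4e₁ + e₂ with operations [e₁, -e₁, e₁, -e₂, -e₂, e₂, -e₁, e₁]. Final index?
(5, 0)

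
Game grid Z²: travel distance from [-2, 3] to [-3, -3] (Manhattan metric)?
7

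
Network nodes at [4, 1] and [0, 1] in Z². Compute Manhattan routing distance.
4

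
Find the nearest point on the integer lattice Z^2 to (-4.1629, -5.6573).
(-4, -6)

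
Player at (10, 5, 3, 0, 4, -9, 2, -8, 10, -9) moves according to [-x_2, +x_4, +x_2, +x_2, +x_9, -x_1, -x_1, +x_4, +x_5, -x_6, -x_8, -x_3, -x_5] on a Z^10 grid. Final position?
(8, 6, 2, 2, 4, -10, 2, -9, 11, -9)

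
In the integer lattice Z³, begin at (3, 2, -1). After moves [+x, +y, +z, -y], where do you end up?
(4, 2, 0)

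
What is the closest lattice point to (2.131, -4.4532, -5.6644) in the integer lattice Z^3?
(2, -4, -6)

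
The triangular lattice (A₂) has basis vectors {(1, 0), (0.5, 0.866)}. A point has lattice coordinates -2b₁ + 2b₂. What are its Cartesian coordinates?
(-1, 1.732)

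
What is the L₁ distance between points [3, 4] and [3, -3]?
7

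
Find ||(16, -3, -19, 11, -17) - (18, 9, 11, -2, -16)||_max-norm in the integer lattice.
30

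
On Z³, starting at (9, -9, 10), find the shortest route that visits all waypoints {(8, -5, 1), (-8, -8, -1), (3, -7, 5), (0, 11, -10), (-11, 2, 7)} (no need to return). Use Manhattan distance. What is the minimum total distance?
101
(one optimal route: (9, -9, 10) → (8, -5, 1) → (3, -7, 5) → (-8, -8, -1) → (-11, 2, 7) → (0, 11, -10))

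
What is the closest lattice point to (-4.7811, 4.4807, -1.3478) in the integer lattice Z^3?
(-5, 4, -1)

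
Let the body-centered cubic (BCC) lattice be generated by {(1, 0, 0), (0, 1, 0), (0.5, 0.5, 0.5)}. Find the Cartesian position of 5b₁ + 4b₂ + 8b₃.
(9, 8, 4)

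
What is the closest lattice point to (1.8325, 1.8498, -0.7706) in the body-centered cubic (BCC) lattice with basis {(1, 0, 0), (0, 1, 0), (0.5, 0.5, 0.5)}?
(2, 2, -1)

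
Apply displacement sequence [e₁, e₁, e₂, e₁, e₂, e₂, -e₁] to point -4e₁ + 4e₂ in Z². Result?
(-2, 7)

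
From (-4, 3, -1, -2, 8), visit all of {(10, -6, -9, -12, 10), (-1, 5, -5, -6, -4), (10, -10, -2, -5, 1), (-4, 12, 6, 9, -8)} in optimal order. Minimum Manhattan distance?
145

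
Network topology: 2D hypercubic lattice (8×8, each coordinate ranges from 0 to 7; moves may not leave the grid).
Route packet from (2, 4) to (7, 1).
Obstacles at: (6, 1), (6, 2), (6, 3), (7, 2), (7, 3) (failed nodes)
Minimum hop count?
10
(one shortest path: (2, 4) → (3, 4) → (4, 4) → (5, 4) → (5, 3) → (5, 2) → (5, 1) → (5, 0) → (6, 0) → (7, 0) → (7, 1))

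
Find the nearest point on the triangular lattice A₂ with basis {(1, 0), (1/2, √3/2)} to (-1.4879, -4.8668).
(-1.5, -4.33)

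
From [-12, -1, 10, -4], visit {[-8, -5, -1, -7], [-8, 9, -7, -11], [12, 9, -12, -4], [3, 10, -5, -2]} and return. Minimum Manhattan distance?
140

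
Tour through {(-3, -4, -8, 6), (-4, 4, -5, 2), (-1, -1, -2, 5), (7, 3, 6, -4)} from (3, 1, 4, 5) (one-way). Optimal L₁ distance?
69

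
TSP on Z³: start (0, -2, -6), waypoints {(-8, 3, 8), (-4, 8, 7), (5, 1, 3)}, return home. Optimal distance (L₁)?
74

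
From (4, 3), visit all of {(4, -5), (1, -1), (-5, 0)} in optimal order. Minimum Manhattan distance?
22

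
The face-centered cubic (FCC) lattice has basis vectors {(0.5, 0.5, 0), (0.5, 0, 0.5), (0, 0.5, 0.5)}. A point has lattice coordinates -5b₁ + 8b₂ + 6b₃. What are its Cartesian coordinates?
(1.5, 0.5, 7)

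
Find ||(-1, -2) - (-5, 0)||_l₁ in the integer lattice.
6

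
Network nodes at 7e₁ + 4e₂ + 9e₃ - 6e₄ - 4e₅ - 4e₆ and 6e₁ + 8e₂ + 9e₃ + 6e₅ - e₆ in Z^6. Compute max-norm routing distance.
10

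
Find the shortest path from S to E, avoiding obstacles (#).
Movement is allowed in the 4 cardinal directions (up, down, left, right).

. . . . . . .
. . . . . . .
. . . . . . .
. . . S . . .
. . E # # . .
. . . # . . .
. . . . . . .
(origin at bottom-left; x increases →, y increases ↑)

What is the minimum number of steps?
2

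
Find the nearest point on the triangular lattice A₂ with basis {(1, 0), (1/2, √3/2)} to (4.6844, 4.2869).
(4.5, 4.33)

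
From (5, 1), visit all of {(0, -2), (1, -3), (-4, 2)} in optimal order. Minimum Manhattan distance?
18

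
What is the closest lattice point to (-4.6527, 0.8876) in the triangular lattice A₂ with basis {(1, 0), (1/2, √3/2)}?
(-4.5, 0.866)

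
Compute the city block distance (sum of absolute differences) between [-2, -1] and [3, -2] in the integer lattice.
6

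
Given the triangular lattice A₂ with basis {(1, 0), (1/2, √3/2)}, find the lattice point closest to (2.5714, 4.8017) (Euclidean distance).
(2.5, 4.33)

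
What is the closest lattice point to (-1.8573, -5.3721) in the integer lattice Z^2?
(-2, -5)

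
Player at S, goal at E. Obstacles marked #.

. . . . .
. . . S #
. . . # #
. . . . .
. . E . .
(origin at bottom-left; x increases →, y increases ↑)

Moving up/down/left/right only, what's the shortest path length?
4
(one shortest path: (3, 3) → (2, 3) → (2, 2) → (2, 1) → (2, 0))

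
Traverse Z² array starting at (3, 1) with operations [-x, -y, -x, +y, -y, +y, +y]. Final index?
(1, 2)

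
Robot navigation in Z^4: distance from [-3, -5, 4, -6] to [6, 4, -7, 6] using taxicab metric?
41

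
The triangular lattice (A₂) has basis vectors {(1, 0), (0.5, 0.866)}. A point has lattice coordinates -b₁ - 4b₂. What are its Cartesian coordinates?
(-3, -3.464)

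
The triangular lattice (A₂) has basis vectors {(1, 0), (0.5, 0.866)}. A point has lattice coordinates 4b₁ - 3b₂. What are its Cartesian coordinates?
(2.5, -2.598)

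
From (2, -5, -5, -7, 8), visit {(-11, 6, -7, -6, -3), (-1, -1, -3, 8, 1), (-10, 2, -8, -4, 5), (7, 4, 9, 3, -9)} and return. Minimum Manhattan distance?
166
(one optimal route: (2, -5, -5, -7, 8) → (-1, -1, -3, 8, 1) → (7, 4, 9, 3, -9) → (-11, 6, -7, -6, -3) → (-10, 2, -8, -4, 5) → (2, -5, -5, -7, 8))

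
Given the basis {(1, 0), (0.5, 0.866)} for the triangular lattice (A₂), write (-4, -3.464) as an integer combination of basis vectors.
-2b₁ - 4b₂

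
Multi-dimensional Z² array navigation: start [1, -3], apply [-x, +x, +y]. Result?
(1, -2)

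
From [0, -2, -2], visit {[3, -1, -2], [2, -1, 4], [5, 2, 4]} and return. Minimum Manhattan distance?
30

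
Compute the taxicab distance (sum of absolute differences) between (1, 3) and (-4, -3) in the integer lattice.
11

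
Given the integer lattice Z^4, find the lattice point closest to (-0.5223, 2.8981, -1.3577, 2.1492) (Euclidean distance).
(-1, 3, -1, 2)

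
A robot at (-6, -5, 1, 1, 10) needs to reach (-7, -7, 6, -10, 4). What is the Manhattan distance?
25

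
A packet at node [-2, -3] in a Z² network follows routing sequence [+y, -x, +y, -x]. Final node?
(-4, -1)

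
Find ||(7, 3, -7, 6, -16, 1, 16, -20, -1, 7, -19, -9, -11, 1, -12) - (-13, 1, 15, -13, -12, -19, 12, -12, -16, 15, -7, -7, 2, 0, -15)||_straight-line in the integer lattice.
48.5901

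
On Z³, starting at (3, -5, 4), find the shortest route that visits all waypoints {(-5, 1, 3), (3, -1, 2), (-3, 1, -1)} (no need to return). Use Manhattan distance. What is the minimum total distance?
23
(one optimal route: (3, -5, 4) → (3, -1, 2) → (-5, 1, 3) → (-3, 1, -1))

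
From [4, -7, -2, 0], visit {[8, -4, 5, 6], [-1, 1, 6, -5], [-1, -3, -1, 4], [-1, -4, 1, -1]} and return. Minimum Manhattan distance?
82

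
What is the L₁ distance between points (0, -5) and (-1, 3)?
9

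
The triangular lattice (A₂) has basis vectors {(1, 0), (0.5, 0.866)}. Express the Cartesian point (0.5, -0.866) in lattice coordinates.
b₁ - b₂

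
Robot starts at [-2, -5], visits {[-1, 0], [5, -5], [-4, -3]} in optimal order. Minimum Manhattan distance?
21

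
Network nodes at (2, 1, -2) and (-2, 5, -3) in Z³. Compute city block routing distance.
9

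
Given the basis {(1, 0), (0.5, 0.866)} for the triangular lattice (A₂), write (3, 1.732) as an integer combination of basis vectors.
2b₁ + 2b₂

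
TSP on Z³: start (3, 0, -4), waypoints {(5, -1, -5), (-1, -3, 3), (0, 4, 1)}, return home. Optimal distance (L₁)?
42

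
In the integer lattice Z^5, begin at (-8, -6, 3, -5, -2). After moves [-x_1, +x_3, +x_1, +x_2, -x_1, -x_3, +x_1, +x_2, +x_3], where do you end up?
(-8, -4, 4, -5, -2)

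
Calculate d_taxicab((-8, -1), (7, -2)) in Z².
16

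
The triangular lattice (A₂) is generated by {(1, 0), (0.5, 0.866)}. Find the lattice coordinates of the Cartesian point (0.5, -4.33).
3b₁ - 5b₂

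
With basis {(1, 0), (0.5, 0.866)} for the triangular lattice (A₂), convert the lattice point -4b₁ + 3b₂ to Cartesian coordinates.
(-2.5, 2.598)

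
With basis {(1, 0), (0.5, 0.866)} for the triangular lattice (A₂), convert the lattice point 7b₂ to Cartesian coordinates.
(3.5, 6.062)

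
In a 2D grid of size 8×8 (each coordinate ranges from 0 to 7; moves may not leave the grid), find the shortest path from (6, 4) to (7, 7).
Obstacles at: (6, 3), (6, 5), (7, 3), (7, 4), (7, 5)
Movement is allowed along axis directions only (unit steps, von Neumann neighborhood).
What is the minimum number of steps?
6
(one shortest path: (6, 4) → (5, 4) → (5, 5) → (5, 6) → (6, 6) → (7, 6) → (7, 7))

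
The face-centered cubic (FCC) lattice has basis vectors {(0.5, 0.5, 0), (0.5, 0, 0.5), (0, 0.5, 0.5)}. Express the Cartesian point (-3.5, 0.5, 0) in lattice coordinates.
-3b₁ - 4b₂ + 4b₃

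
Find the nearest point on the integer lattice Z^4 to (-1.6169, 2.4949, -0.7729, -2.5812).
(-2, 2, -1, -3)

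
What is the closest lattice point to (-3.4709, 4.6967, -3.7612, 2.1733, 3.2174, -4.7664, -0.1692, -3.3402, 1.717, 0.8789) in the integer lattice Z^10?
(-3, 5, -4, 2, 3, -5, 0, -3, 2, 1)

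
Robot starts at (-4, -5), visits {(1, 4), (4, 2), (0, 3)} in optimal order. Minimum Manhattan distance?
19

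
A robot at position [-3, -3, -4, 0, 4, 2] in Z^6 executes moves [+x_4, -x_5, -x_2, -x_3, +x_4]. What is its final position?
(-3, -4, -5, 2, 3, 2)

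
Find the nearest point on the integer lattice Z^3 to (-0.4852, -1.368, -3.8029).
(0, -1, -4)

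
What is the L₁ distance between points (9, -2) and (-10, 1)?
22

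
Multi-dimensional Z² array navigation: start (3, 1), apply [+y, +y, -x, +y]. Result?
(2, 4)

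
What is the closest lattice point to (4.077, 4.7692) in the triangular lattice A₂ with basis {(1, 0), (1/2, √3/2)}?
(4, 5.196)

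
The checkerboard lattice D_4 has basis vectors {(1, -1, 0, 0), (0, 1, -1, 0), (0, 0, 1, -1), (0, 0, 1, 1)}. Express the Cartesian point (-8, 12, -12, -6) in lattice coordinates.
-8b₁ + 4b₂ - b₃ - 7b₄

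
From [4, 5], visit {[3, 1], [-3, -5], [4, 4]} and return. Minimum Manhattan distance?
34
(one optimal route: (4, 5) → (3, 1) → (-3, -5) → (4, 4) → (4, 5))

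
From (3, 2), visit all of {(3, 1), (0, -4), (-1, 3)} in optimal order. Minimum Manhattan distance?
15
(one optimal route: (3, 2) → (3, 1) → (-1, 3) → (0, -4))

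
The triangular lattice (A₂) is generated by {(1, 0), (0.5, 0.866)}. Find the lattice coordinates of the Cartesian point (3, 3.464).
b₁ + 4b₂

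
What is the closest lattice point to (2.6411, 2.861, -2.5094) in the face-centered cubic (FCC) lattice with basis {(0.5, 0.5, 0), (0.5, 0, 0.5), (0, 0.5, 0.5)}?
(2.5, 3, -2.5)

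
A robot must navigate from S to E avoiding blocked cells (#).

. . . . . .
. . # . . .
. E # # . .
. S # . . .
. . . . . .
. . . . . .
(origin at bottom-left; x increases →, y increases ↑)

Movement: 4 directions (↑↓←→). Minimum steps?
1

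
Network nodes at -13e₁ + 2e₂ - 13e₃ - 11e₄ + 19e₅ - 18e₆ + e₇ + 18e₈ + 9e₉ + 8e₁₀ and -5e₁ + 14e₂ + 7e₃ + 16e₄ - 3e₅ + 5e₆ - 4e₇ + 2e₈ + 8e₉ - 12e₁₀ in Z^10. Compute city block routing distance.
154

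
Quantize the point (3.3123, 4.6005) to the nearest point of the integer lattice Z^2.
(3, 5)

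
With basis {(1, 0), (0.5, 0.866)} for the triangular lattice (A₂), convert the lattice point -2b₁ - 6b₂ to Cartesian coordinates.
(-5, -5.196)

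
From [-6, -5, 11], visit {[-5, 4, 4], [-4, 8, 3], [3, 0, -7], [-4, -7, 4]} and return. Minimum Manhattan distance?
84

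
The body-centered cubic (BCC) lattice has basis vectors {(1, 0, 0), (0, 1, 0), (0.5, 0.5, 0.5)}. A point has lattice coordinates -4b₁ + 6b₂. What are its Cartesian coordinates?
(-4, 6, 0)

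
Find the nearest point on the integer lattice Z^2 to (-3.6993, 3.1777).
(-4, 3)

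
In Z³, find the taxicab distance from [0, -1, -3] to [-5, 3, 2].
14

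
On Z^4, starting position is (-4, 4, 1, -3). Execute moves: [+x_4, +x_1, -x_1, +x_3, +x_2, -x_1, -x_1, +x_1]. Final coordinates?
(-5, 5, 2, -2)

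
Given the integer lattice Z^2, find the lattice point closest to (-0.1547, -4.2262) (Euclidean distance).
(0, -4)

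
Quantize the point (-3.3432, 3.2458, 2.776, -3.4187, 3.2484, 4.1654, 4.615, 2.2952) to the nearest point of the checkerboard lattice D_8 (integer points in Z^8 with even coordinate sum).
(-3, 3, 3, -3, 3, 4, 5, 2)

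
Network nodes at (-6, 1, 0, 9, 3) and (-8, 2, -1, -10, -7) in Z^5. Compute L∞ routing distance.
19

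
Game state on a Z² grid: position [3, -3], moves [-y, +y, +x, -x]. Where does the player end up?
(3, -3)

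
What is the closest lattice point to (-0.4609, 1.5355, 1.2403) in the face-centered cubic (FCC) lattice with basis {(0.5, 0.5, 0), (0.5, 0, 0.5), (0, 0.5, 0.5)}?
(-0.5, 1.5, 1)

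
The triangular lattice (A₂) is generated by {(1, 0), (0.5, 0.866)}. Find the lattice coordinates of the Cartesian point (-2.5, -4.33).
-5b₂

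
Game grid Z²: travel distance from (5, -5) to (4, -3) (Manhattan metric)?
3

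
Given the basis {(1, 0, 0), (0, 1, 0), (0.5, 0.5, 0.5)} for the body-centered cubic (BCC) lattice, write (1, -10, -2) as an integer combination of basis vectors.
3b₁ - 8b₂ - 4b₃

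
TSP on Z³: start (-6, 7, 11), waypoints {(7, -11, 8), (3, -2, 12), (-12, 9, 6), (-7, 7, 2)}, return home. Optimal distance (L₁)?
98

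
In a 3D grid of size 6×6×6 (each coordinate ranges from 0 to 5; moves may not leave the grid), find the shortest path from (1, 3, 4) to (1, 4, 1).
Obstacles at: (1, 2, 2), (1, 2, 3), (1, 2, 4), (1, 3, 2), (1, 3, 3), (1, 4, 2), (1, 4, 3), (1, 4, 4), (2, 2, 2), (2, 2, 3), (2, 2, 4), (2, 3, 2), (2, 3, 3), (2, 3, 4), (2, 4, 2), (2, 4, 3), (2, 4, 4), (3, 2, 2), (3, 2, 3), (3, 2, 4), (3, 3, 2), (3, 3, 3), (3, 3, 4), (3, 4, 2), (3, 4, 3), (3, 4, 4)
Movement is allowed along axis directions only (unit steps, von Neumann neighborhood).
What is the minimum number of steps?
6
(one shortest path: (1, 3, 4) → (0, 3, 4) → (0, 4, 4) → (0, 4, 3) → (0, 4, 2) → (0, 4, 1) → (1, 4, 1))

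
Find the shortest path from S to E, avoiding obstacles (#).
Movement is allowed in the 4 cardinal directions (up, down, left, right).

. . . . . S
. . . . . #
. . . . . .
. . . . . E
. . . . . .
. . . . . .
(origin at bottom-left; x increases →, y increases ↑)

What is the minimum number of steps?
5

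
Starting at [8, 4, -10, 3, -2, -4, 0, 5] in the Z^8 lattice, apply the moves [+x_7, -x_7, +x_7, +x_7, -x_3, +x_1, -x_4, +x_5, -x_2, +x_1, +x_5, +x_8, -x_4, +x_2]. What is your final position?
(10, 4, -11, 1, 0, -4, 2, 6)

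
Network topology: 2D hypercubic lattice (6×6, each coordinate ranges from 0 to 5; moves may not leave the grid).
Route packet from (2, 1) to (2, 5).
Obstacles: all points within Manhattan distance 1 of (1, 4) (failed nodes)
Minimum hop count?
6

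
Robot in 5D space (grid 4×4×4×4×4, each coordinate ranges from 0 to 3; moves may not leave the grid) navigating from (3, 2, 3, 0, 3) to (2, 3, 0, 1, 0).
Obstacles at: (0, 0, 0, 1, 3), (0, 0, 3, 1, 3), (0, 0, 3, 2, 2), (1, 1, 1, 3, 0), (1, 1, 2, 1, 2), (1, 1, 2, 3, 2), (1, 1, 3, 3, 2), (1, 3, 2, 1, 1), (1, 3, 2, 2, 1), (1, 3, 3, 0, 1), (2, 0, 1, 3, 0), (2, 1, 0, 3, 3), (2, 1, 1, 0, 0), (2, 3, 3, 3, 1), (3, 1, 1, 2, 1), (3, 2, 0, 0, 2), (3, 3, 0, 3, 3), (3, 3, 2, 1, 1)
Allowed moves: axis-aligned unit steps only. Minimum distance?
9
(one shortest path: (3, 2, 3, 0, 3) → (2, 2, 3, 0, 3) → (2, 3, 3, 0, 3) → (2, 3, 2, 0, 3) → (2, 3, 1, 0, 3) → (2, 3, 0, 0, 3) → (2, 3, 0, 1, 3) → (2, 3, 0, 1, 2) → (2, 3, 0, 1, 1) → (2, 3, 0, 1, 0))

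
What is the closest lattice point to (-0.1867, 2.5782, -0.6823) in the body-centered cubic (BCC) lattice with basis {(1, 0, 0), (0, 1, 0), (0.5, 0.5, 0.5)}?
(-0.5, 2.5, -0.5)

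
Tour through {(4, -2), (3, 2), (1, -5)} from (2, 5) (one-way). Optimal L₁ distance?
15
(one optimal route: (2, 5) → (3, 2) → (4, -2) → (1, -5))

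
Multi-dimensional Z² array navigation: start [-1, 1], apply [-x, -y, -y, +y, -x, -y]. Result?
(-3, -1)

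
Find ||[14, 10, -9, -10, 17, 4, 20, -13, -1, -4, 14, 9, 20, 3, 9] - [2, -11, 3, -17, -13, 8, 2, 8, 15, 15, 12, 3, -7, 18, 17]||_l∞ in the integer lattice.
30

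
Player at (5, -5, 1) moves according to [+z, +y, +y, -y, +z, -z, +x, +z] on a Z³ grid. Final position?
(6, -4, 3)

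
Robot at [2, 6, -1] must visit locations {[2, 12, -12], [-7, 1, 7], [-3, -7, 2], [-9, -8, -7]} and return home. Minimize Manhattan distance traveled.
108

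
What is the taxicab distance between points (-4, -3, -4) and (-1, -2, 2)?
10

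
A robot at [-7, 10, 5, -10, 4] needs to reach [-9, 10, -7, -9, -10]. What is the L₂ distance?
18.5742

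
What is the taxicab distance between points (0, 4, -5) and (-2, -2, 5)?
18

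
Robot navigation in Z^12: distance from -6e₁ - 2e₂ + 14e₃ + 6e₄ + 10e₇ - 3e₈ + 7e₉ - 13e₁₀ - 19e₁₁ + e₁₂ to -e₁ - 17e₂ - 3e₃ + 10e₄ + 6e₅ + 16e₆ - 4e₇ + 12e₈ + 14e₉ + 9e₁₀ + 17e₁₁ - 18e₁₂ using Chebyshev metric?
36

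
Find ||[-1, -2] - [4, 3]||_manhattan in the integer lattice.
10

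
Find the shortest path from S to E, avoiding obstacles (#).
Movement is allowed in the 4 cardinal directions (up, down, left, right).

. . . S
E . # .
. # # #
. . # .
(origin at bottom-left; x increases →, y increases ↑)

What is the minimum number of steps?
4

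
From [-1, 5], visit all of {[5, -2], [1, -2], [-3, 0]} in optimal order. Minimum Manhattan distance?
17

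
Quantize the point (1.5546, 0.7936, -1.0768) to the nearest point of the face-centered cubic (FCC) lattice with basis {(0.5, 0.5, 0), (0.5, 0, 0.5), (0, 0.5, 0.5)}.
(1.5, 0.5, -1)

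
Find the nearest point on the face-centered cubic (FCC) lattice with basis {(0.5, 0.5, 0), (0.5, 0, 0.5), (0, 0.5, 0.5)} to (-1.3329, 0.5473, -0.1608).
(-1.5, 0.5, 0)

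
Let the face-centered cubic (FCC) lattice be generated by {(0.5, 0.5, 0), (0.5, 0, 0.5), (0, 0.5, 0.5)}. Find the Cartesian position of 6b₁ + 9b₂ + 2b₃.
(7.5, 4, 5.5)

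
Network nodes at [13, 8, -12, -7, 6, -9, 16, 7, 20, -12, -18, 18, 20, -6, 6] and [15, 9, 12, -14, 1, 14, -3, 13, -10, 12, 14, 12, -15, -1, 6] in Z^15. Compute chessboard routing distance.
35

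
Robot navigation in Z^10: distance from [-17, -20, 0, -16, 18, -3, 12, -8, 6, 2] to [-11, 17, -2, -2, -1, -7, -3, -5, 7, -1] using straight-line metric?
47.1805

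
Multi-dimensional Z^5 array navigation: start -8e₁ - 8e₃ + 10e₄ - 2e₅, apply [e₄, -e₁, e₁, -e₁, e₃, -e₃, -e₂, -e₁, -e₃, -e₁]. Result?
(-11, -1, -9, 11, -2)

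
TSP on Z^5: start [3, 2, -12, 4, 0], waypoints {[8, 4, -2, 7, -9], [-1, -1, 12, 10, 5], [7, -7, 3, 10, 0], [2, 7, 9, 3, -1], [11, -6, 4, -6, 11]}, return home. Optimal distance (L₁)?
194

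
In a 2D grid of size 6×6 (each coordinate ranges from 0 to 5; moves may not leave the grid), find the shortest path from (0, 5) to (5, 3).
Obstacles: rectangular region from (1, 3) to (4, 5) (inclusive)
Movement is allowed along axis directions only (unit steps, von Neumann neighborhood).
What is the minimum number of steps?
9
(one shortest path: (0, 5) → (0, 4) → (0, 3) → (0, 2) → (1, 2) → (2, 2) → (3, 2) → (4, 2) → (5, 2) → (5, 3))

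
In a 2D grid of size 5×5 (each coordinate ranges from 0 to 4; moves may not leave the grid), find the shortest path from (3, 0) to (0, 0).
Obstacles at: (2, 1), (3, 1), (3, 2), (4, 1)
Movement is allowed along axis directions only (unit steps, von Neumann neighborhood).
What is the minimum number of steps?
3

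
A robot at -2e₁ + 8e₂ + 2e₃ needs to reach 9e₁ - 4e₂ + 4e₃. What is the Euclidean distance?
16.4012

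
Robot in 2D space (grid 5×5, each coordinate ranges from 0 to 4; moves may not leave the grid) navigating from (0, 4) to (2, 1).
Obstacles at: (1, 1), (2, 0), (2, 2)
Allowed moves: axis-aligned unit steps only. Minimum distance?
7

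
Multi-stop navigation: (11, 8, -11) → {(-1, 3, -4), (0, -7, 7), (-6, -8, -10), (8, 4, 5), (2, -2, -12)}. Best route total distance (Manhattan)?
98
(one optimal route: (11, 8, -11) → (8, 4, 5) → (-1, 3, -4) → (2, -2, -12) → (-6, -8, -10) → (0, -7, 7))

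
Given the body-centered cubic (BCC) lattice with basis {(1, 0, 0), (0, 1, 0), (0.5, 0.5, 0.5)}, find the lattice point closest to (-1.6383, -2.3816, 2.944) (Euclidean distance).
(-1.5, -2.5, 2.5)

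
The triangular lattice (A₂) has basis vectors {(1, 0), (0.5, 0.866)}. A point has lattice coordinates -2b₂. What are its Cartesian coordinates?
(-1, -1.732)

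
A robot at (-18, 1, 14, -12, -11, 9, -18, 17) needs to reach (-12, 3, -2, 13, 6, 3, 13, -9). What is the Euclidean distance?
53.6936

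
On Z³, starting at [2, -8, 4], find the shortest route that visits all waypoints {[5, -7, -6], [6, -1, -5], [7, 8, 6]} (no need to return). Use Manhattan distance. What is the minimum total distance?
43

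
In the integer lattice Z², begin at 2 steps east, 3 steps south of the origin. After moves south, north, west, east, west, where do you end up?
(1, -3)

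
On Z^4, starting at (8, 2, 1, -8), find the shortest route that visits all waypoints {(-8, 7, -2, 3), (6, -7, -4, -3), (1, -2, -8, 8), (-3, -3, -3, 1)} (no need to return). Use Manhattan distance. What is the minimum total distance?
81
(one optimal route: (8, 2, 1, -8) → (6, -7, -4, -3) → (1, -2, -8, 8) → (-3, -3, -3, 1) → (-8, 7, -2, 3))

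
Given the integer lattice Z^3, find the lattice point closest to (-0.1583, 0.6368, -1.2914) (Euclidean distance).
(0, 1, -1)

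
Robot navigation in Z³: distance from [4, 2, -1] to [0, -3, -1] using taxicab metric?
9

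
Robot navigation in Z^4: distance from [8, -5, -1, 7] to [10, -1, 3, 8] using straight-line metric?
6.08276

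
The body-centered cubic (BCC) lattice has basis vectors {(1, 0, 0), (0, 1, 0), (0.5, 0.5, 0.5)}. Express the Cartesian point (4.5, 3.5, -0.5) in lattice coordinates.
5b₁ + 4b₂ - b₃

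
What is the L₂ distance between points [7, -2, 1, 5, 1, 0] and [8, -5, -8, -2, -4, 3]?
13.1909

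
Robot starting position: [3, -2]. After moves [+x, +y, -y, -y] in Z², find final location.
(4, -3)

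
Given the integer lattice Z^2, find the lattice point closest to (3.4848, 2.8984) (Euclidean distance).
(3, 3)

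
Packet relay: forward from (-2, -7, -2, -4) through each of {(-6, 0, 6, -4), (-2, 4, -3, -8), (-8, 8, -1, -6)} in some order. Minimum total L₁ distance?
49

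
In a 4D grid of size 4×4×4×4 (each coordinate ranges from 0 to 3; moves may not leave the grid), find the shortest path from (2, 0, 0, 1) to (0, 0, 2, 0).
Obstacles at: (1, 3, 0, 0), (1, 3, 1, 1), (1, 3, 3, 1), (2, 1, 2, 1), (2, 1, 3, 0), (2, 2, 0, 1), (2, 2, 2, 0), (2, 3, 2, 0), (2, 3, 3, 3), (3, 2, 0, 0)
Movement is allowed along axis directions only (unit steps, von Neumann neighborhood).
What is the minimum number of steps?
5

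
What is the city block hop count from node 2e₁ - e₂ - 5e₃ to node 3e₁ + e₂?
8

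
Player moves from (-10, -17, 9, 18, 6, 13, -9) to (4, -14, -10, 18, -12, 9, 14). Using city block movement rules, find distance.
81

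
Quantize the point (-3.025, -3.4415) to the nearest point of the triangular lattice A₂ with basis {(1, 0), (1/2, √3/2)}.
(-3, -3.464)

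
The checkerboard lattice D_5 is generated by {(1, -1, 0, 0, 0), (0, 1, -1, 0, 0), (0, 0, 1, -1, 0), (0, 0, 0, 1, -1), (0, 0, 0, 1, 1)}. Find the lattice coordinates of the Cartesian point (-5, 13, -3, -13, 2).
-5b₁ + 8b₂ + 5b₃ - 5b₄ - 3b₅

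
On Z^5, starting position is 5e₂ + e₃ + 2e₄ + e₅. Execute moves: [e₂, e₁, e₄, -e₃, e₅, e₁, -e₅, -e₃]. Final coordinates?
(2, 6, -1, 3, 1)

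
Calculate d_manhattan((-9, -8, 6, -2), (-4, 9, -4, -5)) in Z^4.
35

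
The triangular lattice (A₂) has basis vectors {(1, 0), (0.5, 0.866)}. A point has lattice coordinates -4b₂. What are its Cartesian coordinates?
(-2, -3.464)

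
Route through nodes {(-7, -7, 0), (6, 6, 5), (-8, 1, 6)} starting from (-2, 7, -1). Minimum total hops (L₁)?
50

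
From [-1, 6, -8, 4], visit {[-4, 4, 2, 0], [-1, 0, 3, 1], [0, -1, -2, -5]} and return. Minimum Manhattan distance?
64
(one optimal route: (-1, 6, -8, 4) → (-4, 4, 2, 0) → (-1, 0, 3, 1) → (0, -1, -2, -5) → (-1, 6, -8, 4))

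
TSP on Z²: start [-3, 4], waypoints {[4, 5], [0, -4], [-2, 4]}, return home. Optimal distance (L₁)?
32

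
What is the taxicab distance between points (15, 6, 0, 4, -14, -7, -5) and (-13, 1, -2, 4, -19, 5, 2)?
59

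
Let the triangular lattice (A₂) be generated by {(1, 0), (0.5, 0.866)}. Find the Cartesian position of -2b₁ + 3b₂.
(-0.5, 2.598)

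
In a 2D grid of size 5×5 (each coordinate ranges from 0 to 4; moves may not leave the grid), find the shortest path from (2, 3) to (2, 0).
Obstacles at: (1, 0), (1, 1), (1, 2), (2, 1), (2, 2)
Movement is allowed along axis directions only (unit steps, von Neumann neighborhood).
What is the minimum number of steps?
5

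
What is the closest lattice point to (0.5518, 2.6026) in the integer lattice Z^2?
(1, 3)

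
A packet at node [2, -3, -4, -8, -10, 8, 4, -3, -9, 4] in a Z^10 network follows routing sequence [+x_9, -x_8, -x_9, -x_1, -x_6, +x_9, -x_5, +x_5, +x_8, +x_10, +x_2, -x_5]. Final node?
(1, -2, -4, -8, -11, 7, 4, -3, -8, 5)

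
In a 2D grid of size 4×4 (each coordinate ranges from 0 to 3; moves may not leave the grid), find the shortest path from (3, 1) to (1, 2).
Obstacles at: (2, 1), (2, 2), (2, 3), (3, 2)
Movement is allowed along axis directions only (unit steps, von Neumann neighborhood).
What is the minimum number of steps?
5
(one shortest path: (3, 1) → (3, 0) → (2, 0) → (1, 0) → (1, 1) → (1, 2))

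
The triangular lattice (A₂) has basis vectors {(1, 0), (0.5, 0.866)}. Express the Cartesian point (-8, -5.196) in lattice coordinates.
-5b₁ - 6b₂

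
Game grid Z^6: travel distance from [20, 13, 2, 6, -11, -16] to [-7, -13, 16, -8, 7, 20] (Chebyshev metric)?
36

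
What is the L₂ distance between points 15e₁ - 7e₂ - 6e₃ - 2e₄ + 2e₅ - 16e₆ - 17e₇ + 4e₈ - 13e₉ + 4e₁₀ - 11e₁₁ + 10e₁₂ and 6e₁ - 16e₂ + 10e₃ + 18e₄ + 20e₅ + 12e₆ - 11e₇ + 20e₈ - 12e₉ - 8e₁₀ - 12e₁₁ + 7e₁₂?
48.7134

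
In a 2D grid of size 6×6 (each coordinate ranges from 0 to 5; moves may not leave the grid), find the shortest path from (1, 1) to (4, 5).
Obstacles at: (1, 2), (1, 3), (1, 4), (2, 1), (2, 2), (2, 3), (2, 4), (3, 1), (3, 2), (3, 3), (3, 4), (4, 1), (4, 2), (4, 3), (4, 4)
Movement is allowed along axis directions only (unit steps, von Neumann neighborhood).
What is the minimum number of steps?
9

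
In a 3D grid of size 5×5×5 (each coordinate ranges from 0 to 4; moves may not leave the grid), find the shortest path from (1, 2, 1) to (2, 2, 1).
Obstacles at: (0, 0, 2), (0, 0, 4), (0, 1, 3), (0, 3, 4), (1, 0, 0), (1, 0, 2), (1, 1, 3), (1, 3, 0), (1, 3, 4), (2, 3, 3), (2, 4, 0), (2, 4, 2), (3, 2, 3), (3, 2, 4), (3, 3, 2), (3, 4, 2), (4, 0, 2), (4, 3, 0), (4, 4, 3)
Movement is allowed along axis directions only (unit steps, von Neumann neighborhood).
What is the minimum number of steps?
1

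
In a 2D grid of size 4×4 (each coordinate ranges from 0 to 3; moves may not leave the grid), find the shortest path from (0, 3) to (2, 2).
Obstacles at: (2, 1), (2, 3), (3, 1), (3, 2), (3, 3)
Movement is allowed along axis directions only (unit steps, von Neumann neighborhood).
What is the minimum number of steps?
3
(one shortest path: (0, 3) → (1, 3) → (1, 2) → (2, 2))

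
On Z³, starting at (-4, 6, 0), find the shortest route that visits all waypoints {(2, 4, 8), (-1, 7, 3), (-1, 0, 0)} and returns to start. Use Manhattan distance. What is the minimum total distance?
42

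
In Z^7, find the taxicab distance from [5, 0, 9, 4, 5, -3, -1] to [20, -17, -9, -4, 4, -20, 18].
95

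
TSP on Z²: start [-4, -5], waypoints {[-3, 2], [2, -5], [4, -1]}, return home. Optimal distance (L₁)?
30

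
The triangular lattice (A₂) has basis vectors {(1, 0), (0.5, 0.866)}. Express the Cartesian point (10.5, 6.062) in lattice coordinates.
7b₁ + 7b₂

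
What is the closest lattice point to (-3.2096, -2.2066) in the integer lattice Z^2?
(-3, -2)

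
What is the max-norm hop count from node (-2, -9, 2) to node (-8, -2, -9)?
11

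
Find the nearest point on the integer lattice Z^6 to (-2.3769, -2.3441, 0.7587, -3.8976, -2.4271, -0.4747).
(-2, -2, 1, -4, -2, 0)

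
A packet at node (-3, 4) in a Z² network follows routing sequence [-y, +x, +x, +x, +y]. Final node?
(0, 4)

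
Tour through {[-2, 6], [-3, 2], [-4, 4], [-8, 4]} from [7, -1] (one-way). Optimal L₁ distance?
26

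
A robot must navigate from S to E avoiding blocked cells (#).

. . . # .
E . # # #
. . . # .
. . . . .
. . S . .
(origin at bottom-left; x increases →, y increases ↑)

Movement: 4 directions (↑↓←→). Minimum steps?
5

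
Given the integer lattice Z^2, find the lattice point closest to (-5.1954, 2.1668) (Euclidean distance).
(-5, 2)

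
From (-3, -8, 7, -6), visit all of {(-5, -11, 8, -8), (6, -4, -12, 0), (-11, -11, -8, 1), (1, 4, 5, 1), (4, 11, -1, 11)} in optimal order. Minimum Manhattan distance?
125
(one optimal route: (-3, -8, 7, -6) → (-5, -11, 8, -8) → (-11, -11, -8, 1) → (6, -4, -12, 0) → (1, 4, 5, 1) → (4, 11, -1, 11))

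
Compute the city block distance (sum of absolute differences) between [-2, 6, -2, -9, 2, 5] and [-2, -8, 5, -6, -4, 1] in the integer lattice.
34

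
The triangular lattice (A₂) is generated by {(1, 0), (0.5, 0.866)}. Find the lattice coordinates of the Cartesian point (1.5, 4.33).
-b₁ + 5b₂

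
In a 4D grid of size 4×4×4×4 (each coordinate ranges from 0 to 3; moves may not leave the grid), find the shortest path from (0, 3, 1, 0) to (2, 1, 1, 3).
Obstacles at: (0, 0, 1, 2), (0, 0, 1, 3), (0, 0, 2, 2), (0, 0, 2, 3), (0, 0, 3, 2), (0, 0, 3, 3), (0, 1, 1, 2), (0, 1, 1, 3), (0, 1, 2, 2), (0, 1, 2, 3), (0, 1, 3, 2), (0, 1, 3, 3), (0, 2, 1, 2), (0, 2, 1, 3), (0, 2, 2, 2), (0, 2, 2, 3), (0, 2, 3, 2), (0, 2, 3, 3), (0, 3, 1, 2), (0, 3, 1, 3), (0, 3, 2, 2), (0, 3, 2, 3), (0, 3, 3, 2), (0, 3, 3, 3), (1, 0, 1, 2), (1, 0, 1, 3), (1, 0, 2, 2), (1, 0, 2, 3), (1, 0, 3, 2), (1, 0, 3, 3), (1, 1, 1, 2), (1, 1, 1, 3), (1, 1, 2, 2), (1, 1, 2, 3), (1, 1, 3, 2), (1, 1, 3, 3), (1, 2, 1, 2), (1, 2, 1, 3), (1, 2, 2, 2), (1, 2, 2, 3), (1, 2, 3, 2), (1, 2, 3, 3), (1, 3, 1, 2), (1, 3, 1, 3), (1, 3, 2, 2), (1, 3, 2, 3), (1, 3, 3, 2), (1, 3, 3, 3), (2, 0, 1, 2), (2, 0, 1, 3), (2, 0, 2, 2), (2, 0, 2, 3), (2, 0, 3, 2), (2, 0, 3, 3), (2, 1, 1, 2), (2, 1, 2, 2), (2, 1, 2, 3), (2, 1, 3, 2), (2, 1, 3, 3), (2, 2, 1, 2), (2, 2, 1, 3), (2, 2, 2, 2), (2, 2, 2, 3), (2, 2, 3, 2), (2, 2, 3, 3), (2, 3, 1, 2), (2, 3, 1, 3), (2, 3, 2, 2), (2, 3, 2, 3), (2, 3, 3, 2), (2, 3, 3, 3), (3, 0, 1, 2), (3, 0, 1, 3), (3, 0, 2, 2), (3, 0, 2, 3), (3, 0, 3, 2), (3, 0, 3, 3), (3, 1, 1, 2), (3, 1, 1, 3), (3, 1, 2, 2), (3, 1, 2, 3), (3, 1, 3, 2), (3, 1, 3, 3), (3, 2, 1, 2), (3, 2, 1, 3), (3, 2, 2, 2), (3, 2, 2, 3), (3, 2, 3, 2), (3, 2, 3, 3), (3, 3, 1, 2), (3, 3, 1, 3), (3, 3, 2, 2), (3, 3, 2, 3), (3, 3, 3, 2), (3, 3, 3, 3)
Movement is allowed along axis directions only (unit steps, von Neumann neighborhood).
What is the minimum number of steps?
9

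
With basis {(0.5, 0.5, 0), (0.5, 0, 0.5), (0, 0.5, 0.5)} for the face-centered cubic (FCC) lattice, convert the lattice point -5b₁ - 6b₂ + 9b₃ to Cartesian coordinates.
(-5.5, 2, 1.5)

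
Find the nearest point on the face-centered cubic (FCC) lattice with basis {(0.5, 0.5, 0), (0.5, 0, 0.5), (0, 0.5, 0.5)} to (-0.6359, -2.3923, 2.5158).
(-1, -2.5, 2.5)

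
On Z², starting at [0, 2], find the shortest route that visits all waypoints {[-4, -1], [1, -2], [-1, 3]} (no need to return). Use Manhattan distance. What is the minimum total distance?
15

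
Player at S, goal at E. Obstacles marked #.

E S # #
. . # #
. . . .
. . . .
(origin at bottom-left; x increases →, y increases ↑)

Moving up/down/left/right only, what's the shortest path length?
1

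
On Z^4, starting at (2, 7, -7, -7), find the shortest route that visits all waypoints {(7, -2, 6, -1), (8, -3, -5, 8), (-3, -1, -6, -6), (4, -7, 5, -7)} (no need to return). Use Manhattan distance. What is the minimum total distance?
77
(one optimal route: (2, 7, -7, -7) → (-3, -1, -6, -6) → (4, -7, 5, -7) → (7, -2, 6, -1) → (8, -3, -5, 8))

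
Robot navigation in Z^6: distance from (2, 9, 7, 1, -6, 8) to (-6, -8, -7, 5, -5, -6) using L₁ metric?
58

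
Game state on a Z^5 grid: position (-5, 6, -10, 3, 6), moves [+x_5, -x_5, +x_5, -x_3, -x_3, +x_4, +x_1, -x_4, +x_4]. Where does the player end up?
(-4, 6, -12, 4, 7)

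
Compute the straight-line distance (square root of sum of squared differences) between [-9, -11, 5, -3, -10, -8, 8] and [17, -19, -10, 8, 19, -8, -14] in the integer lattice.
49.1019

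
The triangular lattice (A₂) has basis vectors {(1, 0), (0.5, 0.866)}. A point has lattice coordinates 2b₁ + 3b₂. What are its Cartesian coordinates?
(3.5, 2.598)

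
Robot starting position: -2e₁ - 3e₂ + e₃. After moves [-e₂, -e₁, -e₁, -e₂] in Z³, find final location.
(-4, -5, 1)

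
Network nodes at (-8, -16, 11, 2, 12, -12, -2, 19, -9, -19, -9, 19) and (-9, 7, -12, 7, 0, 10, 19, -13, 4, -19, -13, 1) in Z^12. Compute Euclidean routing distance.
60.7124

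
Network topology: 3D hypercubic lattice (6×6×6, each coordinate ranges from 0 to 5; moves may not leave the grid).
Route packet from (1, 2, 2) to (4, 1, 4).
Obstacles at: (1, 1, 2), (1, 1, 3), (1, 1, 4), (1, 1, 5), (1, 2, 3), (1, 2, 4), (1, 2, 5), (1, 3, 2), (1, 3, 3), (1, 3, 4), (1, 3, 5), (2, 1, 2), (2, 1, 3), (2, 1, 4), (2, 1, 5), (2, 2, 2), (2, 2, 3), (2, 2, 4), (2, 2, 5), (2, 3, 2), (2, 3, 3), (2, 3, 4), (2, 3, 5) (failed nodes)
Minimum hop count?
8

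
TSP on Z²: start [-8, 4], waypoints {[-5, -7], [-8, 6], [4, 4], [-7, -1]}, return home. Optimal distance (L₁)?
50
(one optimal route: (-8, 4) → (-8, 6) → (4, 4) → (-5, -7) → (-7, -1) → (-8, 4))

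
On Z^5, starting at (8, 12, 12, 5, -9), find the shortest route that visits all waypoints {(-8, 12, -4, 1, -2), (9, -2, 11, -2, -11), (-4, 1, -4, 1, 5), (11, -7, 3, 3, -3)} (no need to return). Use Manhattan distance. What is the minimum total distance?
115
(one optimal route: (8, 12, 12, 5, -9) → (9, -2, 11, -2, -11) → (11, -7, 3, 3, -3) → (-4, 1, -4, 1, 5) → (-8, 12, -4, 1, -2))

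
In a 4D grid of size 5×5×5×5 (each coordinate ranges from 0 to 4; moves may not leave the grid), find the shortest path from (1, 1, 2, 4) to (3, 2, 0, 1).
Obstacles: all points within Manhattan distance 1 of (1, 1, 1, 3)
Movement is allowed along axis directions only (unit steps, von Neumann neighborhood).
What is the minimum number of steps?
8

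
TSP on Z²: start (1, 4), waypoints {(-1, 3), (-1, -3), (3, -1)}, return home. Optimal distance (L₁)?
22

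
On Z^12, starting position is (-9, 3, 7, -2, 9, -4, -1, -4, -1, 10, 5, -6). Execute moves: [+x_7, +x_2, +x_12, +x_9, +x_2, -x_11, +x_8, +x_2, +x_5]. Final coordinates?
(-9, 6, 7, -2, 10, -4, 0, -3, 0, 10, 4, -5)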